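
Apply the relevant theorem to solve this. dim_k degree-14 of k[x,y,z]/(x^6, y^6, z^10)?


Need i<6, j<6, k<10 with i+j+k=14.
For each i, j ranges over max(0,14-i-9)..min(5,14-i):
  i=0: j in [5,5] -> 1
  i=1: j in [4,5] -> 2
  i=2: j in [3,5] -> 3
  i=3: j in [2,5] -> 4
  i=4: j in [1,5] -> 5
  i=5: j in [0,5] -> 6
H(14) = 1+2+3+4+5+6 = 21


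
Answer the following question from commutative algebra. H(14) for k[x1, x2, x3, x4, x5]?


C(d+n-1,n-1)=C(18,4)=3060


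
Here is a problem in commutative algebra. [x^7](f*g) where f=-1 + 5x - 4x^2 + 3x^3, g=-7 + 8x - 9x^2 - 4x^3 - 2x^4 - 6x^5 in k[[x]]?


[x^7] = sum a_i*b_j, i+j=7
  -4*-6=24
  3*-2=-6
Sum=18


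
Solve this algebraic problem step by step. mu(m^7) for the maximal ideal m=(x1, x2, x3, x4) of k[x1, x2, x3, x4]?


Graded Nakayama: mu(m^d) = dim_k (m^d/m^(d+1)) = #degree-7 monomials in 4 vars
C(n+d-1,d)=C(10,7)=120


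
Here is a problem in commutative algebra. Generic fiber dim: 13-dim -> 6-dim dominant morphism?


dim(fiber)=dim(X)-dim(Y)=13-6=7


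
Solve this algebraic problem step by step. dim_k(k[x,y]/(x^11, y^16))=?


Basis: x^i*y^j, i<11, j<16
11*16=176


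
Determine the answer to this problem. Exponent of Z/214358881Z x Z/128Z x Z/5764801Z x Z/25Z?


Exponent = lcm of the cyclic orders; pairwise coprime => product.
11^8*2^7*7^8*5^2=214358881*128*5764801*25=3954356132952579200


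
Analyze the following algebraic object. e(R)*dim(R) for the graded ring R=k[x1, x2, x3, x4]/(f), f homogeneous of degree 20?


e(R)=deg(f)=20, dim(R)=4-1=3
e*dim=20*3=60


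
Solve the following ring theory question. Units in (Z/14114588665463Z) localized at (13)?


Local ring = Z/10604499373Z.
phi(10604499373) = 13^8*(13-1) = 9788768652


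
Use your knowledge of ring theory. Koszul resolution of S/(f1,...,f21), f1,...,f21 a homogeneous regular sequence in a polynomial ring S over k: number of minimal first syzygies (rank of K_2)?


Regular sequence => Koszul complex is the minimal free resolution.
Syz_1 minimally generated by Koszul relations f_i*e_j - f_j*e_i (i<j): mu(Syz_1) = beta_2 = C(m,2) = m(m-1)/2
m=21
21*20/2 = 210


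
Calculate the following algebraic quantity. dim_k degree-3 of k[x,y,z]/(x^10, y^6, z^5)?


Need i<10, j<6, k<5 with i+j+k=3.
For each i, j ranges over max(0,3-i-4)..min(5,3-i):
  i=0: j in [0,3] -> 4
  i=1: j in [0,2] -> 3
  i=2: j in [0,1] -> 2
  i=3: j in [0,0] -> 1
H(3) = 4+3+2+1 = 10


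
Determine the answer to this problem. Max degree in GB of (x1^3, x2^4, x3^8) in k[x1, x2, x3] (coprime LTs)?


Pure powers, coprime LTs => already GB.
Degrees: 3, 4, 8
Max=8


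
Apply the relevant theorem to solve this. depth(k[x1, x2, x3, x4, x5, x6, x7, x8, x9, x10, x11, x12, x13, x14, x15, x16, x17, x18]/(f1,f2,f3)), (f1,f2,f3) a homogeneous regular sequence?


depth(R)=18
depth(R/I)=18-3=15


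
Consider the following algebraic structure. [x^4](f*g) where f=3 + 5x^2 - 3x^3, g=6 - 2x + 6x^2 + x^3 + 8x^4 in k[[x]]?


[x^4] = sum a_i*b_j, i+j=4
  3*8=24
  5*6=30
  -3*-2=6
Sum=60


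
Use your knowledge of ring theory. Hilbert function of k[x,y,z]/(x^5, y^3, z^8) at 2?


Need i<5, j<3, k<8 with i+j+k=2.
For each i, j ranges over max(0,2-i-7)..min(2,2-i):
  i=0: j in [0,2] -> 3
  i=1: j in [0,1] -> 2
  i=2: j in [0,0] -> 1
H(2) = 3+2+1 = 6


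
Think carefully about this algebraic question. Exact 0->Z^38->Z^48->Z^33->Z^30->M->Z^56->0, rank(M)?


Alt sum=0:
(-1)^0*38 + (-1)^1*48 + (-1)^2*33 + (-1)^3*30 + (-1)^4*? + (-1)^5*56=0
rank(M)=63


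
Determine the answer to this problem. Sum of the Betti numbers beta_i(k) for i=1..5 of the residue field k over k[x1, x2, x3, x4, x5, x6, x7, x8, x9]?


Koszul resolution: beta_i(k)=C(n,i), n=9
C(9,1)=9, C(9,2)=36, C(9,3)=84, C(9,4)=126, C(9,5)=126
Sum=381


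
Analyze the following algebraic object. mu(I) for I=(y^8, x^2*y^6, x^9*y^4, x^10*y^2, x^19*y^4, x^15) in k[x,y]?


Remove redundant (divisible by others).
x^19*y^4 redundant.
Min: x^15, x^10*y^2, x^9*y^4, x^2*y^6, y^8
Count=5


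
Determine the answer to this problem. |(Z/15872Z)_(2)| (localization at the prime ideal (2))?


2-primary part: 15872=2^9*31
Size=2^9=512


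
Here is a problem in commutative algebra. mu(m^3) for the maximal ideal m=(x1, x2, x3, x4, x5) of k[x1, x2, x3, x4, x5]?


Graded Nakayama: mu(m^d) = dim_k (m^d/m^(d+1)) = #degree-3 monomials in 5 vars
C(n+d-1,d)=C(7,3)=35


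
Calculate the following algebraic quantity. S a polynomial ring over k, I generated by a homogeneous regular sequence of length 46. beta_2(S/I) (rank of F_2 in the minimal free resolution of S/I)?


Regular sequence => Koszul complex is the minimal free resolution.
Syz_1 minimally generated by Koszul relations f_i*e_j - f_j*e_i (i<j): mu(Syz_1) = beta_2 = C(m,2) = m(m-1)/2
m=46
46*45/2 = 1035


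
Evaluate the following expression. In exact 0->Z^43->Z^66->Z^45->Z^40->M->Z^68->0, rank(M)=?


Alt sum=0:
(-1)^0*43 + (-1)^1*66 + (-1)^2*45 + (-1)^3*40 + (-1)^4*? + (-1)^5*68=0
rank(M)=86


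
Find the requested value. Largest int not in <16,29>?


gcd(16,29)=1 => F=ab-a-b=16*29-16-29=464-45=419


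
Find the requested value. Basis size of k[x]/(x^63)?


Basis: 1,x,...,x^62
dim=63


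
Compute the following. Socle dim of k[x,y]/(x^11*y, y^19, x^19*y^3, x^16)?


Socle = ann(m) = span of standard monomials u with x*u, y*u in I (staircase corners).
Redundant generators: x^19*y^3
Minimal generators: x^16, x^11*y, y^19
Corners: x^10y^18, x^15
Socle dim=2


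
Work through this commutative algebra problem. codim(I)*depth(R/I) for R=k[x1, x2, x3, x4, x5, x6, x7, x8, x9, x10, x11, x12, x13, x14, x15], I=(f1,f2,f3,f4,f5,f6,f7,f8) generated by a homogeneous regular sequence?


codim=8, depth=dim(R/I)=15-8=7
Product=8*7=56


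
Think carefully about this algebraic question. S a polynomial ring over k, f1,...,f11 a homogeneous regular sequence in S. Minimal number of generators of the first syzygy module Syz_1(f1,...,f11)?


Regular sequence => Koszul complex is the minimal free resolution.
Syz_1 minimally generated by Koszul relations f_i*e_j - f_j*e_i (i<j): mu(Syz_1) = beta_2 = C(m,2) = m(m-1)/2
m=11
11*10/2 = 55


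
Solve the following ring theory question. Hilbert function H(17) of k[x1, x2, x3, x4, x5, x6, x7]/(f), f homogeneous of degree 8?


C(23,6)-C(15,6)=100947-5005=95942


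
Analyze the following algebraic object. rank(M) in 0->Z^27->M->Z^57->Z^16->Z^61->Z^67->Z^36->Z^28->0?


Alt sum=0:
(-1)^0*27 + (-1)^1*? + (-1)^2*57 + (-1)^3*16 + (-1)^4*61 + (-1)^5*67 + (-1)^6*36 + (-1)^7*28=0
rank(M)=70


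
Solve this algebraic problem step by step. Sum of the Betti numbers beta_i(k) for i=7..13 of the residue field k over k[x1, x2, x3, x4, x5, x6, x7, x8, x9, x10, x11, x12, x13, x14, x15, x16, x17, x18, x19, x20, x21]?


Koszul resolution: beta_i(k)=C(n,i), n=21
C(21,7)=116280, C(21,8)=203490, C(21,9)=293930, C(21,10)=352716, C(21,11)=352716, C(21,12)=293930, C(21,13)=203490
Sum=1816552


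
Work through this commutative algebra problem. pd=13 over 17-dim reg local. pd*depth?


pd+depth=17
depth=17-13=4
pd*depth=13*4=52


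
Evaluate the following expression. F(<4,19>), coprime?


gcd(4,19)=1 => F=ab-a-b=4*19-4-19=76-23=53


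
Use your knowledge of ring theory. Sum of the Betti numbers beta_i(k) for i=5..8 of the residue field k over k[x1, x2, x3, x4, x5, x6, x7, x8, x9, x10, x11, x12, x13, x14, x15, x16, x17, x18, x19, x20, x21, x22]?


Koszul resolution: beta_i(k)=C(n,i), n=22
C(22,5)=26334, C(22,6)=74613, C(22,7)=170544, C(22,8)=319770
Sum=591261


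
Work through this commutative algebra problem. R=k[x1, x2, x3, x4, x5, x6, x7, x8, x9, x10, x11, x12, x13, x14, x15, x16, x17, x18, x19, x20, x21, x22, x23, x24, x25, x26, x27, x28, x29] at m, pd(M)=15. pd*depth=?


pd+depth=29
depth=29-15=14
pd*depth=15*14=210


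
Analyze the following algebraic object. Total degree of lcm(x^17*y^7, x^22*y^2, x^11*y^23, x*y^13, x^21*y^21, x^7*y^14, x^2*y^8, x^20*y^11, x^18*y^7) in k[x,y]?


lcm = componentwise max:
x: max(17,22,11,1,21,7,2,20,18)=22
y: max(7,2,23,13,21,14,8,11,7)=23
Total=22+23=45


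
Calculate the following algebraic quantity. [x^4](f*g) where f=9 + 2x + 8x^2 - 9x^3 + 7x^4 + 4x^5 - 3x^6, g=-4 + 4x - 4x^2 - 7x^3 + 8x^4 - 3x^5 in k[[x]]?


[x^4] = sum a_i*b_j, i+j=4
  9*8=72
  2*-7=-14
  8*-4=-32
  -9*4=-36
  7*-4=-28
Sum=-38


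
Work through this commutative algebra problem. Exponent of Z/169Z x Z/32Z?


Exponent = lcm of the cyclic orders; pairwise coprime => product.
13^2*2^5=169*32=5408


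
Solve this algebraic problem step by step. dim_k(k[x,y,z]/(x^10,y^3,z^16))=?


Basis: x^iy^jz^k, i<10,j<3,k<16
10*3*16=480


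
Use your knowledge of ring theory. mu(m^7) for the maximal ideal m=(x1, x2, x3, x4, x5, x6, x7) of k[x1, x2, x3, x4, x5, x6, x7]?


Graded Nakayama: mu(m^d) = dim_k (m^d/m^(d+1)) = #degree-7 monomials in 7 vars
C(n+d-1,d)=C(13,7)=1716


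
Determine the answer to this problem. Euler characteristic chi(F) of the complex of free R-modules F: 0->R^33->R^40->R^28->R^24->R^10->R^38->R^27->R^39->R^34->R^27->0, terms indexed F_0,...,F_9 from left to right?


chi = sum (-1)^i * rank:
(-1)^0*33=33
(-1)^1*40=-40
(-1)^2*28=28
(-1)^3*24=-24
(-1)^4*10=10
(-1)^5*38=-38
(-1)^6*27=27
(-1)^7*39=-39
(-1)^8*34=34
(-1)^9*27=-27
chi=-36


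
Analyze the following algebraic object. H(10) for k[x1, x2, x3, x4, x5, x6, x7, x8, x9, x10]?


C(d+n-1,n-1)=C(19,9)=92378


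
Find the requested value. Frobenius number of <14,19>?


gcd(14,19)=1 => F=ab-a-b=14*19-14-19=266-33=233


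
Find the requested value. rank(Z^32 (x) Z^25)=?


rank(M(x)N) = rank(M)*rank(N)
32*25 = 800


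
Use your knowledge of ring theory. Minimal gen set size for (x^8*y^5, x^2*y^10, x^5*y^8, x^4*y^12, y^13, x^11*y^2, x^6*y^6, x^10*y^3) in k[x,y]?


Remove redundant (divisible by others).
x^4*y^12 redundant.
Min: x^11*y^2, x^10*y^3, x^8*y^5, x^6*y^6, x^5*y^8, x^2*y^10, y^13
Count=7


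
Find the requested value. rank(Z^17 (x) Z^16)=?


rank(M(x)N) = rank(M)*rank(N)
17*16 = 272


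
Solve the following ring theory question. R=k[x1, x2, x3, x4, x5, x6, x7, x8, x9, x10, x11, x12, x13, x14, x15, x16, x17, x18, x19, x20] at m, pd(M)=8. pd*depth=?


pd+depth=20
depth=20-8=12
pd*depth=8*12=96


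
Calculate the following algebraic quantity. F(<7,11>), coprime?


gcd(7,11)=1 => F=ab-a-b=7*11-7-11=77-18=59


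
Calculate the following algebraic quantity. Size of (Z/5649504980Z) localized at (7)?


7-primary part: 5649504980=7^10*20
Size=7^10=282475249


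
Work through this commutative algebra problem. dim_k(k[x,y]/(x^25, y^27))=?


Basis: x^i*y^j, i<25, j<27
25*27=675


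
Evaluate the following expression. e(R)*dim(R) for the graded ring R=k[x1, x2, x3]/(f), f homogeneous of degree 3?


e(R)=deg(f)=3, dim(R)=3-1=2
e*dim=3*2=6


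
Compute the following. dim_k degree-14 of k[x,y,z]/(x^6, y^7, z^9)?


Need i<6, j<7, k<9 with i+j+k=14.
For each i, j ranges over max(0,14-i-8)..min(6,14-i):
  i=0: j in [6,6] -> 1
  i=1: j in [5,6] -> 2
  i=2: j in [4,6] -> 3
  i=3: j in [3,6] -> 4
  i=4: j in [2,6] -> 5
  i=5: j in [1,6] -> 6
H(14) = 1+2+3+4+5+6 = 21


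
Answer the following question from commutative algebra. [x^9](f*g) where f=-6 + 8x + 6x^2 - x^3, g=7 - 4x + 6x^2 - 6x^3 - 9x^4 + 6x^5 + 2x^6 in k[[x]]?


[x^9] = sum a_i*b_j, i+j=9
  -1*2=-2
Sum=-2


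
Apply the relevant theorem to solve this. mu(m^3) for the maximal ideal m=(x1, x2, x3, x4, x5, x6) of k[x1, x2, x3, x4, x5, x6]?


Graded Nakayama: mu(m^d) = dim_k (m^d/m^(d+1)) = #degree-3 monomials in 6 vars
C(n+d-1,d)=C(8,3)=56


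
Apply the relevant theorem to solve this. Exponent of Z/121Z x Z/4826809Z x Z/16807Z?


Exponent = lcm of the cyclic orders; pairwise coprime => product.
11^2*13^6*7^5=121*4826809*16807=9816025642423


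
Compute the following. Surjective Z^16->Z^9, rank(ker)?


rank(ker) = 16-9 = 7


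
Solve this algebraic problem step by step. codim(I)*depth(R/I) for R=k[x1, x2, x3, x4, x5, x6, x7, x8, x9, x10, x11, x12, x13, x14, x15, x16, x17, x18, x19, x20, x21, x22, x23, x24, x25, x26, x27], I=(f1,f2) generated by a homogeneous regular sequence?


codim=2, depth=dim(R/I)=27-2=25
Product=2*25=50


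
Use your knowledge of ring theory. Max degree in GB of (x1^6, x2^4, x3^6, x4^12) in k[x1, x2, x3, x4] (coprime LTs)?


Pure powers, coprime LTs => already GB.
Degrees: 6, 4, 6, 12
Max=12


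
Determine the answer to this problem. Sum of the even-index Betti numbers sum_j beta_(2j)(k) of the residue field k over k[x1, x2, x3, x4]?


Koszul resolution: beta_i(k)=C(n,i), n=4
sum_even C(4,i) = 2^(n-1) = 2^3 = 8


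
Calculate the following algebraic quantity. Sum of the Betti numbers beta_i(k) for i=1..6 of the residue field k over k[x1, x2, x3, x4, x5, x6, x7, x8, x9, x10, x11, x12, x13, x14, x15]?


Koszul resolution: beta_i(k)=C(n,i), n=15
C(15,1)=15, C(15,2)=105, C(15,3)=455, C(15,4)=1365, C(15,5)=3003, C(15,6)=5005
Sum=9948


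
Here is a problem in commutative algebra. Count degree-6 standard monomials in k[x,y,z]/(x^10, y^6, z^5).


Need i<10, j<6, k<5 with i+j+k=6.
For each i, j ranges over max(0,6-i-4)..min(5,6-i):
  i=0: j in [2,5] -> 4
  i=1: j in [1,5] -> 5
  i=2: j in [0,4] -> 5
  i=3: j in [0,3] -> 4
  i=4: j in [0,2] -> 3
  i=5: j in [0,1] -> 2
  i=6: j in [0,0] -> 1
H(6) = 4+5+5+4+3+2+1 = 24


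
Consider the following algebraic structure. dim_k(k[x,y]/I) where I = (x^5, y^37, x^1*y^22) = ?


k[x,y]/I, I = (x^5, y^37, x^1*y^22)
Rect: 5x37=185. Corner: (5-1)x(37-22)=60.
dim = 185-60 = 125


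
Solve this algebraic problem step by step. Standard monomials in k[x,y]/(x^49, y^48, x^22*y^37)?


k[x,y]/I, I = (x^49, y^48, x^22*y^37)
Rect: 49x48=2352. Corner: (49-22)x(48-37)=297.
dim = 2352-297 = 2055


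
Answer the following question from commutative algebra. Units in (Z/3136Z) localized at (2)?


Local ring = Z/64Z.
phi(64) = 2^5*(2-1) = 32


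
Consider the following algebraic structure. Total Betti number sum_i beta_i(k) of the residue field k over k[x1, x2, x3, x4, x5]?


Koszul resolution: beta_i(k)=C(n,i), n=5
sum_i C(5,i) = 2^5 = 32


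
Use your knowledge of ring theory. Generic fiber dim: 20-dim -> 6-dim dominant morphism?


dim(fiber)=dim(X)-dim(Y)=20-6=14


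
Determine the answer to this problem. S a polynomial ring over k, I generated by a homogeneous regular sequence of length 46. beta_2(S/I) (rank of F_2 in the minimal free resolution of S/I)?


Regular sequence => Koszul complex is the minimal free resolution.
Syz_1 minimally generated by Koszul relations f_i*e_j - f_j*e_i (i<j): mu(Syz_1) = beta_2 = C(m,2) = m(m-1)/2
m=46
46*45/2 = 1035


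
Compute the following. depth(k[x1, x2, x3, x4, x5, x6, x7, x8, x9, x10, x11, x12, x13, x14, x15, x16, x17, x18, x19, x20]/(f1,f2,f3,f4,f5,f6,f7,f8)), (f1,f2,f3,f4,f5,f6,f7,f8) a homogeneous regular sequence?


depth(R)=20
depth(R/I)=20-8=12


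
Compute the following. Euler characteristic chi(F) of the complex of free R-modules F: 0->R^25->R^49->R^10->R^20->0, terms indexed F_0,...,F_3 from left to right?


chi = sum (-1)^i * rank:
(-1)^0*25=25
(-1)^1*49=-49
(-1)^2*10=10
(-1)^3*20=-20
chi=-34


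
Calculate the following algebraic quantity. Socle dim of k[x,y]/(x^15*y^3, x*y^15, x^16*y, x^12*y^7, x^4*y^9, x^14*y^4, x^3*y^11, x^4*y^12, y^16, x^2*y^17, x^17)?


Socle = ann(m) = span of standard monomials u with x*u, y*u in I (staircase corners).
Redundant generators: x^4*y^12, x^2*y^17
Minimal generators: x^17, x^16*y, x^15*y^3, x^14*y^4, x^12*y^7, x^4*y^9, x^3*y^11, x*y^15, y^16
Corners: y^15, x^2y^14, x^3y^10, x^11y^8, x^13y^6, x^14y^3, x^15y^2, x^16
Socle dim=8


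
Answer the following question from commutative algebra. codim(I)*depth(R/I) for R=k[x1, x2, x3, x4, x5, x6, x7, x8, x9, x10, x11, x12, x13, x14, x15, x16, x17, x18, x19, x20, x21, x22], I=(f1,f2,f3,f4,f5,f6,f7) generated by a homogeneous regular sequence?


codim=7, depth=dim(R/I)=22-7=15
Product=7*15=105


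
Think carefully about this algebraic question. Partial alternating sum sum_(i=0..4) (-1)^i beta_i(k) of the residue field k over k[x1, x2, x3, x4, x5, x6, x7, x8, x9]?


Koszul resolution: beta_i(k)=C(n,i), n=9
sum_(i=0..p) (-1)^i C(n,i) = (-1)^p C(n-1,p)
(-1)^4*C(8,4) = (-1)^4*70 = 70


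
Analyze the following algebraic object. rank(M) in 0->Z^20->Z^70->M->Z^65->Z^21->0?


Alt sum=0:
(-1)^0*20 + (-1)^1*70 + (-1)^2*? + (-1)^3*65 + (-1)^4*21=0
rank(M)=94


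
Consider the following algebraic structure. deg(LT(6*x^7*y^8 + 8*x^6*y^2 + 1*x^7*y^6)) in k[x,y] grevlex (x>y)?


LT: 6*x^7*y^8
deg_x=7, deg_y=8
Total=7+8=15


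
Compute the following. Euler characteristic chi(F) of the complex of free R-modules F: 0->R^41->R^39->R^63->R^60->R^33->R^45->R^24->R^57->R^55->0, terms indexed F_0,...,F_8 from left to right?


chi = sum (-1)^i * rank:
(-1)^0*41=41
(-1)^1*39=-39
(-1)^2*63=63
(-1)^3*60=-60
(-1)^4*33=33
(-1)^5*45=-45
(-1)^6*24=24
(-1)^7*57=-57
(-1)^8*55=55
chi=15


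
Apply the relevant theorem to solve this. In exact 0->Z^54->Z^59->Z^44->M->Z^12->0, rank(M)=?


Alt sum=0:
(-1)^0*54 + (-1)^1*59 + (-1)^2*44 + (-1)^3*? + (-1)^4*12=0
rank(M)=51


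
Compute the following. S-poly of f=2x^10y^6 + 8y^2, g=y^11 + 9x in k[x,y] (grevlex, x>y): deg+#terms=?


LT(f)=2x^10y^6, LT(g)=y^11
lcm(LM)=x^10y^11
S(f,g) (scaled by 2 to clear denominators) = y^5*f - 2x^10*g = -18x^11 + 8y^7
2 terms, deg 11.
11+2=13


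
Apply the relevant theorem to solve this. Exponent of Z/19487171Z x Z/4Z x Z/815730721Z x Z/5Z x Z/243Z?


Exponent = lcm of the cyclic orders; pairwise coprime => product.
11^7*2^2*13^8*5^1*3^5=19487171*4*815730721*5*243=77255940483390214260


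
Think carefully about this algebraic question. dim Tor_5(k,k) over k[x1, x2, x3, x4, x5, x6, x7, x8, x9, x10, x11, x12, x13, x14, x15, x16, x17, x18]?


Koszul: C(n,i)=C(18,5)=8568


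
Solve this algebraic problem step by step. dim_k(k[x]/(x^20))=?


Basis: 1,x,...,x^19
dim=20


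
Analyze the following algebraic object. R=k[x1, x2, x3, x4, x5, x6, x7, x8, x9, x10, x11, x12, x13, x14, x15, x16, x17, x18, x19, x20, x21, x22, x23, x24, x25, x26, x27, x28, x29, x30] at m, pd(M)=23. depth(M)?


pd+depth=depth(R)=30
depth=30-23=7


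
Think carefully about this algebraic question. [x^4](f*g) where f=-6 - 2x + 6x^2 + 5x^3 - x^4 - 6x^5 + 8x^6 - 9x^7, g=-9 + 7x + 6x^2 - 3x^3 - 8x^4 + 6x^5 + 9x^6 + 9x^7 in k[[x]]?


[x^4] = sum a_i*b_j, i+j=4
  -6*-8=48
  -2*-3=6
  6*6=36
  5*7=35
  -1*-9=9
Sum=134


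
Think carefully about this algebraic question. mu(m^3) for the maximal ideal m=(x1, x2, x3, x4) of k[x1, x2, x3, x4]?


Graded Nakayama: mu(m^d) = dim_k (m^d/m^(d+1)) = #degree-3 monomials in 4 vars
C(n+d-1,d)=C(6,3)=20


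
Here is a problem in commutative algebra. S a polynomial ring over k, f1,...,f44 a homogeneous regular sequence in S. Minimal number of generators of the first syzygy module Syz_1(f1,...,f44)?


Regular sequence => Koszul complex is the minimal free resolution.
Syz_1 minimally generated by Koszul relations f_i*e_j - f_j*e_i (i<j): mu(Syz_1) = beta_2 = C(m,2) = m(m-1)/2
m=44
44*43/2 = 946


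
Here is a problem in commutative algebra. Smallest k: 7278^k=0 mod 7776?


7278^k mod 7776:
k=1: 7278
k=2: 6948
k=3: 216
k=4: 1296
k=5: 0
First zero at k = 5


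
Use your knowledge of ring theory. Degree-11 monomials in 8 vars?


C(d+n-1,n-1)=C(18,7)=31824


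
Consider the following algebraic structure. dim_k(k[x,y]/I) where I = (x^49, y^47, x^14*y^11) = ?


k[x,y]/I, I = (x^49, y^47, x^14*y^11)
Rect: 49x47=2303. Corner: (49-14)x(47-11)=1260.
dim = 2303-1260 = 1043


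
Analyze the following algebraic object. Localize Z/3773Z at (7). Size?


7-primary part: 3773=7^3*11
Size=7^3=343


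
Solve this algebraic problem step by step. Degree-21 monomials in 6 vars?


C(d+n-1,n-1)=C(26,5)=65780


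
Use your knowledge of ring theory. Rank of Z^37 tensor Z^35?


rank(M(x)N) = rank(M)*rank(N)
37*35 = 1295


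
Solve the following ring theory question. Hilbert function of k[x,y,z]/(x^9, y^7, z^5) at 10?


Need i<9, j<7, k<5 with i+j+k=10.
For each i, j ranges over max(0,10-i-4)..min(6,10-i):
  i=0: j in [6,6] -> 1
  i=1: j in [5,6] -> 2
  i=2: j in [4,6] -> 3
  i=3: j in [3,6] -> 4
  i=4: j in [2,6] -> 5
  i=5: j in [1,5] -> 5
  i=6: j in [0,4] -> 5
  i=7: j in [0,3] -> 4
  i=8: j in [0,2] -> 3
H(10) = 1+2+3+4+5+5+5+4+3 = 32


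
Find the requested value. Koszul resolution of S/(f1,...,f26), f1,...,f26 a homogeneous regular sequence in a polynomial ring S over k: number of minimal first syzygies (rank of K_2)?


Regular sequence => Koszul complex is the minimal free resolution.
Syz_1 minimally generated by Koszul relations f_i*e_j - f_j*e_i (i<j): mu(Syz_1) = beta_2 = C(m,2) = m(m-1)/2
m=26
26*25/2 = 325


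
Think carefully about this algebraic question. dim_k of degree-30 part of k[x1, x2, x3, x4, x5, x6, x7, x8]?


C(d+n-1,n-1)=C(37,7)=10295472


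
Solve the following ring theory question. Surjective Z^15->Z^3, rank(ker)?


rank(ker) = 15-3 = 12


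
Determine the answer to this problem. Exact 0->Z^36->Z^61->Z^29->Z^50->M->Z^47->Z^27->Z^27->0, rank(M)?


Alt sum=0:
(-1)^0*36 + (-1)^1*61 + (-1)^2*29 + (-1)^3*50 + (-1)^4*? + (-1)^5*47 + (-1)^6*27 + (-1)^7*27=0
rank(M)=93


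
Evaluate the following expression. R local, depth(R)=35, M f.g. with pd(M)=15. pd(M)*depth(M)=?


pd+depth=35
depth=35-15=20
pd*depth=15*20=300


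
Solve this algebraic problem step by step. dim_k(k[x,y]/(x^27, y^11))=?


Basis: x^i*y^j, i<27, j<11
27*11=297


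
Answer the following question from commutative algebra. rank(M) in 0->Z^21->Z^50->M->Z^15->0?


Alt sum=0:
(-1)^0*21 + (-1)^1*50 + (-1)^2*? + (-1)^3*15=0
rank(M)=44


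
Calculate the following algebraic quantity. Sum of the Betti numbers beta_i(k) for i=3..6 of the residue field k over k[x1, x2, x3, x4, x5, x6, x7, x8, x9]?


Koszul resolution: beta_i(k)=C(n,i), n=9
C(9,3)=84, C(9,4)=126, C(9,5)=126, C(9,6)=84
Sum=420


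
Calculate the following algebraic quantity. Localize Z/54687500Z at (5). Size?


5-primary part: 54687500=5^9*28
Size=5^9=1953125


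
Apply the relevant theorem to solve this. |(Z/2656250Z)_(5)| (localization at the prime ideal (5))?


5-primary part: 2656250=5^7*34
Size=5^7=78125


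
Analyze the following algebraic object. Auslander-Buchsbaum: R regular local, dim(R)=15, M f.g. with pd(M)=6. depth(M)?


pd+depth=depth(R)=15
depth=15-6=9


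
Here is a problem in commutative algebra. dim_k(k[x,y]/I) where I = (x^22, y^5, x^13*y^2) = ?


k[x,y]/I, I = (x^22, y^5, x^13*y^2)
Rect: 22x5=110. Corner: (22-13)x(5-2)=27.
dim = 110-27 = 83


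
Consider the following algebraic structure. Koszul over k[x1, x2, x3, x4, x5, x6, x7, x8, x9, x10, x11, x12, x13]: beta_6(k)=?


C(n,i)=C(13,6)=1716


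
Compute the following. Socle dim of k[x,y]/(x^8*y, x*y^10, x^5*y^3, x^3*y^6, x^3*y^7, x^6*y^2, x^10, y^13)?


Socle = ann(m) = span of standard monomials u with x*u, y*u in I (staircase corners).
Redundant generators: x^3*y^7
Minimal generators: x^10, x^8*y, x^6*y^2, x^5*y^3, x^3*y^6, x*y^10, y^13
Corners: y^12, x^2y^9, x^4y^5, x^5y^2, x^7y, x^9
Socle dim=6


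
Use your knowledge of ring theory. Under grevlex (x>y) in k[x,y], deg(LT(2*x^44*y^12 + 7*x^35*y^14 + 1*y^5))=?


LT: 2*x^44*y^12
deg_x=44, deg_y=12
Total=44+12=56


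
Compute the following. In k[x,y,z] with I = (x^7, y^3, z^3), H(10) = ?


Need i<7, j<3, k<3 with i+j+k=10.
For each i, j ranges over max(0,10-i-2)..min(2,10-i):
  i=0: j in [8,2] -> 0
  i=1: j in [7,2] -> 0
  i=2: j in [6,2] -> 0
  i=3: j in [5,2] -> 0
  i=4: j in [4,2] -> 0
  i=5: j in [3,2] -> 0
  i=6: j in [2,2] -> 1
H(10) = 0+0+0+0+0+0+1 = 1


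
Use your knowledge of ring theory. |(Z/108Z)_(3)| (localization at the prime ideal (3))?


3-primary part: 108=3^3*4
Size=3^3=27


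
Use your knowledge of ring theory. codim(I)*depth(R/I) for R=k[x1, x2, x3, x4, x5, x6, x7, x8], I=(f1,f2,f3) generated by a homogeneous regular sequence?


codim=3, depth=dim(R/I)=8-3=5
Product=3*5=15


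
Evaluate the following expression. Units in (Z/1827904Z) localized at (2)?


Local ring = Z/64Z.
phi(64) = 2^5*(2-1) = 32


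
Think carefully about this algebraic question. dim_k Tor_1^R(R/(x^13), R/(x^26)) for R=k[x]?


Tor_1(R/I,R/J)=(I cap J)/IJ=(x^26)/(x^39)
dim=39-26=min(13,26)=13


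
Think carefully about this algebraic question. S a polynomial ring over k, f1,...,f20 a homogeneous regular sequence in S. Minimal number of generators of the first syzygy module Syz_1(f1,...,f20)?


Regular sequence => Koszul complex is the minimal free resolution.
Syz_1 minimally generated by Koszul relations f_i*e_j - f_j*e_i (i<j): mu(Syz_1) = beta_2 = C(m,2) = m(m-1)/2
m=20
20*19/2 = 190


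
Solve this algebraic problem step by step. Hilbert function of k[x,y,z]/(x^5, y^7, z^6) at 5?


Need i<5, j<7, k<6 with i+j+k=5.
For each i, j ranges over max(0,5-i-5)..min(6,5-i):
  i=0: j in [0,5] -> 6
  i=1: j in [0,4] -> 5
  i=2: j in [0,3] -> 4
  i=3: j in [0,2] -> 3
  i=4: j in [0,1] -> 2
H(5) = 6+5+4+3+2 = 20


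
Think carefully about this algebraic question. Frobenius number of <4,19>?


gcd(4,19)=1 => F=ab-a-b=4*19-4-19=76-23=53


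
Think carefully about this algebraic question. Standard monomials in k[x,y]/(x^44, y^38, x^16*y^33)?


k[x,y]/I, I = (x^44, y^38, x^16*y^33)
Rect: 44x38=1672. Corner: (44-16)x(38-33)=140.
dim = 1672-140 = 1532


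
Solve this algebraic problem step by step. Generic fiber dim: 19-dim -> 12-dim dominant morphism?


dim(fiber)=dim(X)-dim(Y)=19-12=7


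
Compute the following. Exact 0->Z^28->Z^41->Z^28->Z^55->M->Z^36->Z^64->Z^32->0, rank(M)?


Alt sum=0:
(-1)^0*28 + (-1)^1*41 + (-1)^2*28 + (-1)^3*55 + (-1)^4*? + (-1)^5*36 + (-1)^6*64 + (-1)^7*32=0
rank(M)=44


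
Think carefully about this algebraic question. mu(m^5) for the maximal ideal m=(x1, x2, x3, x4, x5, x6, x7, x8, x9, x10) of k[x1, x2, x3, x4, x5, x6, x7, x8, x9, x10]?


Graded Nakayama: mu(m^d) = dim_k (m^d/m^(d+1)) = #degree-5 monomials in 10 vars
C(n+d-1,d)=C(14,5)=2002


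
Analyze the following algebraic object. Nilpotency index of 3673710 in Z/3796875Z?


3673710^k mod 3796875:
k=1: 3673710
k=2: 1101600
k=3: 2764125
k=4: 3341250
k=5: 3037500
k=6: 0
First zero at k = 6


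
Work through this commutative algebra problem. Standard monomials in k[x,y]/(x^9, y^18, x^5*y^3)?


k[x,y]/I, I = (x^9, y^18, x^5*y^3)
Rect: 9x18=162. Corner: (9-5)x(18-3)=60.
dim = 162-60 = 102


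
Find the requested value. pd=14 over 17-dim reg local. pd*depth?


pd+depth=17
depth=17-14=3
pd*depth=14*3=42


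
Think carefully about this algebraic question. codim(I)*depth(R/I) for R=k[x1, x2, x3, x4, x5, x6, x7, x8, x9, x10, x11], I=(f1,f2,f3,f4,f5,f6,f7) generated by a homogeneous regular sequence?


codim=7, depth=dim(R/I)=11-7=4
Product=7*4=28


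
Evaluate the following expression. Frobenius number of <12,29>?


gcd(12,29)=1 => F=ab-a-b=12*29-12-29=348-41=307


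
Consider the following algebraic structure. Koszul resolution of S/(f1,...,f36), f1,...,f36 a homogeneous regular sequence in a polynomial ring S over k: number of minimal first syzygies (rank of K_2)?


Regular sequence => Koszul complex is the minimal free resolution.
Syz_1 minimally generated by Koszul relations f_i*e_j - f_j*e_i (i<j): mu(Syz_1) = beta_2 = C(m,2) = m(m-1)/2
m=36
36*35/2 = 630


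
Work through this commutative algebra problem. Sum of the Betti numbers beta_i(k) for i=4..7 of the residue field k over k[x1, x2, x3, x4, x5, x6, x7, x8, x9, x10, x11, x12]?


Koszul resolution: beta_i(k)=C(n,i), n=12
C(12,4)=495, C(12,5)=792, C(12,6)=924, C(12,7)=792
Sum=3003


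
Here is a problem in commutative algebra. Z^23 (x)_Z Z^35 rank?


rank(M(x)N) = rank(M)*rank(N)
23*35 = 805


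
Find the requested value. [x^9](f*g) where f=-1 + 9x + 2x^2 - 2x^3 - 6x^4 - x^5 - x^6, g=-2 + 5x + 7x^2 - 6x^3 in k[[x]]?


[x^9] = sum a_i*b_j, i+j=9
  -1*-6=6
Sum=6


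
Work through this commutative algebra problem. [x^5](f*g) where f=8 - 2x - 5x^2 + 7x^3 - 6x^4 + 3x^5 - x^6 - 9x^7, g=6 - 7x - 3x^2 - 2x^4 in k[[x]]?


[x^5] = sum a_i*b_j, i+j=5
  -2*-2=4
  7*-3=-21
  -6*-7=42
  3*6=18
Sum=43


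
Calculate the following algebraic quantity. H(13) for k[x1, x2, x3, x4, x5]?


C(d+n-1,n-1)=C(17,4)=2380


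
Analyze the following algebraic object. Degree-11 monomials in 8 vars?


C(d+n-1,n-1)=C(18,7)=31824


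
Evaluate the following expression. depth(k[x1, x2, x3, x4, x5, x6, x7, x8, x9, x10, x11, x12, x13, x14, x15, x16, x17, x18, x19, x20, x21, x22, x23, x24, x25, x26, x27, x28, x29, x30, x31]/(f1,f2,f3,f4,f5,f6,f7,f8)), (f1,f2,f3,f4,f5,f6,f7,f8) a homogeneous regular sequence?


depth(R)=31
depth(R/I)=31-8=23


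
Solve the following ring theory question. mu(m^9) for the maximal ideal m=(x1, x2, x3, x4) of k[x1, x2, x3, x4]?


Graded Nakayama: mu(m^d) = dim_k (m^d/m^(d+1)) = #degree-9 monomials in 4 vars
C(n+d-1,d)=C(12,9)=220


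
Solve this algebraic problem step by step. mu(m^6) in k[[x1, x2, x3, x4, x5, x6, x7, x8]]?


C(n+d-1,d)=C(13,6)=1716


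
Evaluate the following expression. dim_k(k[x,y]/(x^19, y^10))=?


Basis: x^i*y^j, i<19, j<10
19*10=190


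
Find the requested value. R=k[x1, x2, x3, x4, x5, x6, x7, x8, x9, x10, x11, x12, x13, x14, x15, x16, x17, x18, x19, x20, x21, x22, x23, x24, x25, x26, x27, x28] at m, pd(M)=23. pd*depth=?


pd+depth=28
depth=28-23=5
pd*depth=23*5=115


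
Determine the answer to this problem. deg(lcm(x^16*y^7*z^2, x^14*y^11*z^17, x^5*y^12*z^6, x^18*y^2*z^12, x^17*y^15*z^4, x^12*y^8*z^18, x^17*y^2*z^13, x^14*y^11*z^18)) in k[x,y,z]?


lcm = componentwise max:
x: max(16,14,5,18,17,12,17,14)=18
y: max(7,11,12,2,15,8,2,11)=15
z: max(2,17,6,12,4,18,13,18)=18
Total=18+15+18=51


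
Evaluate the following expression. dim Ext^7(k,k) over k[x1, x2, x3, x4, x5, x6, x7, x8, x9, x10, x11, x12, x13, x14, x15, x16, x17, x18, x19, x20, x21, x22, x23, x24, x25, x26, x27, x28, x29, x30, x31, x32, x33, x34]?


C(n,i)=C(34,7)=5379616


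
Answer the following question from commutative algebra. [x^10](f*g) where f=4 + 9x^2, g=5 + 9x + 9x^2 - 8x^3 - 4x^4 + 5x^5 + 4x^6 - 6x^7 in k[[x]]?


[x^10] = sum a_i*b_j, i+j=10
Sum=0


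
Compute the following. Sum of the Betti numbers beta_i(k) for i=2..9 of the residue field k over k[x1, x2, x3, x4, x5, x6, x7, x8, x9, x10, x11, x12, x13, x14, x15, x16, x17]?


Koszul resolution: beta_i(k)=C(n,i), n=17
C(17,2)=136, C(17,3)=680, C(17,4)=2380, C(17,5)=6188, C(17,6)=12376, C(17,7)=19448, C(17,8)=24310, C(17,9)=24310
Sum=89828


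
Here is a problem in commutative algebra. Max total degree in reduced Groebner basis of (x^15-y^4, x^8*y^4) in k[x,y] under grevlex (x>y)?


LT(f1)=x^15, LT(f2)=x^8y^4, lcm=x^15y^4
S(f1,f2) = y^4*f1 - x^7*f2 = -y^8
Reduced GB = {f1, f2, y^8}; degrees 15, 12, 8
Max = 15


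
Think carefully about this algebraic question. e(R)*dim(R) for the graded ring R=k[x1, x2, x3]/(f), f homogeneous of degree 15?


e(R)=deg(f)=15, dim(R)=3-1=2
e*dim=15*2=30


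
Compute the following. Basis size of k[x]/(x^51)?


Basis: 1,x,...,x^50
dim=51


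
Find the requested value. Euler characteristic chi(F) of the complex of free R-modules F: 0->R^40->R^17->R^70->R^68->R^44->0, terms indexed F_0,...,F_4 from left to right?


chi = sum (-1)^i * rank:
(-1)^0*40=40
(-1)^1*17=-17
(-1)^2*70=70
(-1)^3*68=-68
(-1)^4*44=44
chi=69


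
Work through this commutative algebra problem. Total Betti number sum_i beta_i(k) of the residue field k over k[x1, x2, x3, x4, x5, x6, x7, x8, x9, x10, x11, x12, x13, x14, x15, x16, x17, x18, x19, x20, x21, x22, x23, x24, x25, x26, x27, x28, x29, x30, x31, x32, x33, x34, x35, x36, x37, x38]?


Koszul resolution: beta_i(k)=C(n,i), n=38
sum_i C(38,i) = 2^38 = 274877906944


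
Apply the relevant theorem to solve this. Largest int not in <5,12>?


gcd(5,12)=1 => F=ab-a-b=5*12-5-12=60-17=43


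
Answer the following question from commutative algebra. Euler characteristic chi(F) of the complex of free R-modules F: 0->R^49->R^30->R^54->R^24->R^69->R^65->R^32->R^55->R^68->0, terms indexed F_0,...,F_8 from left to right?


chi = sum (-1)^i * rank:
(-1)^0*49=49
(-1)^1*30=-30
(-1)^2*54=54
(-1)^3*24=-24
(-1)^4*69=69
(-1)^5*65=-65
(-1)^6*32=32
(-1)^7*55=-55
(-1)^8*68=68
chi=98


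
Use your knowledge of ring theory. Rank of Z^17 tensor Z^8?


rank(M(x)N) = rank(M)*rank(N)
17*8 = 136


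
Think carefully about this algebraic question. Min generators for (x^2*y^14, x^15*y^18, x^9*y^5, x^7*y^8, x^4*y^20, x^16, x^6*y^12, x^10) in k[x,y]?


Remove redundant (divisible by others).
x^16 redundant.
x^15*y^18 redundant.
x^4*y^20 redundant.
Min: x^10, x^9*y^5, x^7*y^8, x^6*y^12, x^2*y^14
Count=5


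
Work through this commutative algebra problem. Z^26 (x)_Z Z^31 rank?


rank(M(x)N) = rank(M)*rank(N)
26*31 = 806


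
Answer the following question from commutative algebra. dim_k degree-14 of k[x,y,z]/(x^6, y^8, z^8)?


Need i<6, j<8, k<8 with i+j+k=14.
For each i, j ranges over max(0,14-i-7)..min(7,14-i):
  i=0: j in [7,7] -> 1
  i=1: j in [6,7] -> 2
  i=2: j in [5,7] -> 3
  i=3: j in [4,7] -> 4
  i=4: j in [3,7] -> 5
  i=5: j in [2,7] -> 6
H(14) = 1+2+3+4+5+6 = 21


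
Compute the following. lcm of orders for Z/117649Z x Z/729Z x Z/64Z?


Exponent = lcm of the cyclic orders; pairwise coprime => product.
7^6*3^6*2^6=117649*729*64=5489031744


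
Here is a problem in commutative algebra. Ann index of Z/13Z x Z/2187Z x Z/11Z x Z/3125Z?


Exponent = lcm of the cyclic orders; pairwise coprime => product.
13^1*3^7*11^1*5^5=13*2187*11*3125=977315625


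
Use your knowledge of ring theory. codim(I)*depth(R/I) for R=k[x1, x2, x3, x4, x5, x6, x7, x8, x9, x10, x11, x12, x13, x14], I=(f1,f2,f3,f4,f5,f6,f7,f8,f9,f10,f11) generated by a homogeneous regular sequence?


codim=11, depth=dim(R/I)=14-11=3
Product=11*3=33


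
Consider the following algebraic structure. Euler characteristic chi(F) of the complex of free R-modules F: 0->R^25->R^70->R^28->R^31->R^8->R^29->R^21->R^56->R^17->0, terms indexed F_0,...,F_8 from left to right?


chi = sum (-1)^i * rank:
(-1)^0*25=25
(-1)^1*70=-70
(-1)^2*28=28
(-1)^3*31=-31
(-1)^4*8=8
(-1)^5*29=-29
(-1)^6*21=21
(-1)^7*56=-56
(-1)^8*17=17
chi=-87


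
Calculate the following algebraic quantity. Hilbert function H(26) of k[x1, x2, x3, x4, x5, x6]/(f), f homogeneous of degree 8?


C(31,5)-C(23,5)=169911-33649=136262


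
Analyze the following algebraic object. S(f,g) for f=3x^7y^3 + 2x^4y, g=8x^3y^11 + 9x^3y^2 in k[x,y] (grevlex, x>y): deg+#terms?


LT(f)=3x^7y^3, LT(g)=8x^3y^11
lcm(LM)=x^7y^11
S(f,g) (scaled by 24 to clear denominators) = 8y^8*f - 3x^4*g = 16x^4y^9 - 27x^7y^2
2 terms, deg 13.
13+2=15


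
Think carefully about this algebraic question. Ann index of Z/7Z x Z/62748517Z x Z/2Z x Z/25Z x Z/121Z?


Exponent = lcm of the cyclic orders; pairwise coprime => product.
7^1*13^7*2^1*5^2*11^2=7*62748517*2*25*121=2657399694950


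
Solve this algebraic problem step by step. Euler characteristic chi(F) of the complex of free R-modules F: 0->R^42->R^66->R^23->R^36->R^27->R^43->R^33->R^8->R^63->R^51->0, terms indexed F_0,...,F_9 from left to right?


chi = sum (-1)^i * rank:
(-1)^0*42=42
(-1)^1*66=-66
(-1)^2*23=23
(-1)^3*36=-36
(-1)^4*27=27
(-1)^5*43=-43
(-1)^6*33=33
(-1)^7*8=-8
(-1)^8*63=63
(-1)^9*51=-51
chi=-16


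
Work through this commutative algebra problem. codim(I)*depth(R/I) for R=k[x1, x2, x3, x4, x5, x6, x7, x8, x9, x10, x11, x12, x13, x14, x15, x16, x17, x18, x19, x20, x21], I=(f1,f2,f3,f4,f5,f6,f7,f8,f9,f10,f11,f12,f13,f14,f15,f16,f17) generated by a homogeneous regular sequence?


codim=17, depth=dim(R/I)=21-17=4
Product=17*4=68


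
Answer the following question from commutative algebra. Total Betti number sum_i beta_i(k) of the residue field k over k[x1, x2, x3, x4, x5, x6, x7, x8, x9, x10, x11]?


Koszul resolution: beta_i(k)=C(n,i), n=11
sum_i C(11,i) = 2^11 = 2048


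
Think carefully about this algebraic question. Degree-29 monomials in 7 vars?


C(d+n-1,n-1)=C(35,6)=1623160


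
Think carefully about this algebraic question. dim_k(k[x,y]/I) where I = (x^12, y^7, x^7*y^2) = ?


k[x,y]/I, I = (x^12, y^7, x^7*y^2)
Rect: 12x7=84. Corner: (12-7)x(7-2)=25.
dim = 84-25 = 59


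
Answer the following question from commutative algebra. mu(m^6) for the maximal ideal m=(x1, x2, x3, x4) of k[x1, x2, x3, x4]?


Graded Nakayama: mu(m^d) = dim_k (m^d/m^(d+1)) = #degree-6 monomials in 4 vars
C(n+d-1,d)=C(9,6)=84


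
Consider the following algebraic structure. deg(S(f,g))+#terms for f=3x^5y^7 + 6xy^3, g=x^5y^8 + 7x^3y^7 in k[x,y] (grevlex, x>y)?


LT(f)=3x^5y^7, LT(g)=x^5y^8
lcm(LM)=x^5y^8
S(f,g) (scaled by 3 to clear denominators) = y*f - 3*g = -21x^3y^7 + 6xy^4
2 terms, deg 10.
10+2=12


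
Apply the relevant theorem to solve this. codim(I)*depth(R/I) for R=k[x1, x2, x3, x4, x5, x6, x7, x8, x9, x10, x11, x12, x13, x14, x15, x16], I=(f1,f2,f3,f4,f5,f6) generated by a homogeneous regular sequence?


codim=6, depth=dim(R/I)=16-6=10
Product=6*10=60


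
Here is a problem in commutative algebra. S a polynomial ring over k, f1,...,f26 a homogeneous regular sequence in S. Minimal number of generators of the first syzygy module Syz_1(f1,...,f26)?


Regular sequence => Koszul complex is the minimal free resolution.
Syz_1 minimally generated by Koszul relations f_i*e_j - f_j*e_i (i<j): mu(Syz_1) = beta_2 = C(m,2) = m(m-1)/2
m=26
26*25/2 = 325


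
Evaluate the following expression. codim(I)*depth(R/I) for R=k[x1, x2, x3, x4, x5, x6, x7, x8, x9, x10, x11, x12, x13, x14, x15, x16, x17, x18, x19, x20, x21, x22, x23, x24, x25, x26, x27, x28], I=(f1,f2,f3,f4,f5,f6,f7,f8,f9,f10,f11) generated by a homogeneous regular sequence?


codim=11, depth=dim(R/I)=28-11=17
Product=11*17=187


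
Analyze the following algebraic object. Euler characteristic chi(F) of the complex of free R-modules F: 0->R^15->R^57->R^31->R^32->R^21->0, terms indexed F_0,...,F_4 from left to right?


chi = sum (-1)^i * rank:
(-1)^0*15=15
(-1)^1*57=-57
(-1)^2*31=31
(-1)^3*32=-32
(-1)^4*21=21
chi=-22


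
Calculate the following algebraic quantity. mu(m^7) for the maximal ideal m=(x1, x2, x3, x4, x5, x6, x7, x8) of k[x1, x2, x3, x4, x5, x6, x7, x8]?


Graded Nakayama: mu(m^d) = dim_k (m^d/m^(d+1)) = #degree-7 monomials in 8 vars
C(n+d-1,d)=C(14,7)=3432


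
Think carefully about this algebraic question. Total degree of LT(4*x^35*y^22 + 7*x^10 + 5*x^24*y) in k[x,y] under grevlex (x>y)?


LT: 4*x^35*y^22
deg_x=35, deg_y=22
Total=35+22=57


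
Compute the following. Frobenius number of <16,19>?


gcd(16,19)=1 => F=ab-a-b=16*19-16-19=304-35=269


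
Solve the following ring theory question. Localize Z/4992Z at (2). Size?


2-primary part: 4992=2^7*39
Size=2^7=128


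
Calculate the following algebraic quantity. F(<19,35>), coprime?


gcd(19,35)=1 => F=ab-a-b=19*35-19-35=665-54=611


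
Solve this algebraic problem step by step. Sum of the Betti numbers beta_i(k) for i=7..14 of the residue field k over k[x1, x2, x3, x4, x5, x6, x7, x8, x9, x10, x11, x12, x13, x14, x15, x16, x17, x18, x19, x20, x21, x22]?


Koszul resolution: beta_i(k)=C(n,i), n=22
C(22,7)=170544, C(22,8)=319770, C(22,9)=497420, C(22,10)=646646, C(22,11)=705432, C(22,12)=646646, C(22,13)=497420, C(22,14)=319770
Sum=3803648


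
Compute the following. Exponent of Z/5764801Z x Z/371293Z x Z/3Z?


Exponent = lcm of the cyclic orders; pairwise coprime => product.
7^8*13^5*3^1=5764801*371293*3=6421290773079
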